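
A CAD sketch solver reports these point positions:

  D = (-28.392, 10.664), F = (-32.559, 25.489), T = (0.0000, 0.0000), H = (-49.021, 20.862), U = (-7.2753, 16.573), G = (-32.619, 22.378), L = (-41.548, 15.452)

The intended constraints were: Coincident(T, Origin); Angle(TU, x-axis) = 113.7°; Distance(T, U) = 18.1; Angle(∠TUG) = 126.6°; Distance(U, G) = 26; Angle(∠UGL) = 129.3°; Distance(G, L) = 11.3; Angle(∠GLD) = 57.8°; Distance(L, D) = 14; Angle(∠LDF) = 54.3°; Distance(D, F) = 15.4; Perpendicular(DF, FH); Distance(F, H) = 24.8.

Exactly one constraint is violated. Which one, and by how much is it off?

Distance(F, H) = 24.8 — off by 7.70.

T = (0.00, 0.00) ✓; TU at 113.7° ✓; |TU| = 18.10 ✓; ∠TUG = 126.6° ✓; |UG| = 26.00 ✓; ∠UGL = 129.3° ✓; |GL| = 11.30 ✓; ∠GLD = 57.80° ✓; |LD| = 14.00 ✓; ∠LDF = 54.30° ✓; |DF| = 15.40 ✓; ∠(DF, FH) = 90.00° ✓; |FH| = 17.10 ✗.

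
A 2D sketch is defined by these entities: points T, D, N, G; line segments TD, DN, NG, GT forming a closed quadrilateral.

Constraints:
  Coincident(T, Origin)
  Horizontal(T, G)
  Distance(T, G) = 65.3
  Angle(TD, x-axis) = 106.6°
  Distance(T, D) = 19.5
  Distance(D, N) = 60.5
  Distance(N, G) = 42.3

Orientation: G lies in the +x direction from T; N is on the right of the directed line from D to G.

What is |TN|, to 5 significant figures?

43.299

T is at the origin; TG is horizontal with |TG| = 65.3 and G in +x, so G = (65.3, 0). TD runs at 106.6° with |TD| = 19.5, so D = (-5.5709, 18.687). N is determined by |DN| = 60.5 and |NG| = 42.3 together: it lies at the intersection of circle(D, 60.5) and circle(G, 42.3). With |DG| = 73.293, the foot of the radical line on DG is 49.410 from D and the perpendicular offset is √(60.5² − 49.410²) = 34.913. Taking the right-of-DG solution: N = (33.305, -27.669).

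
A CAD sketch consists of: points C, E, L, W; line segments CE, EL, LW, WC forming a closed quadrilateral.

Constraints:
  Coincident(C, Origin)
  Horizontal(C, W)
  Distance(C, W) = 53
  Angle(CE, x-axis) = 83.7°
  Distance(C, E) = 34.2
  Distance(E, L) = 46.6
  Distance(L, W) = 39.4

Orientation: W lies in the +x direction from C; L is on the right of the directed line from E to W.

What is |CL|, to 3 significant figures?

18.9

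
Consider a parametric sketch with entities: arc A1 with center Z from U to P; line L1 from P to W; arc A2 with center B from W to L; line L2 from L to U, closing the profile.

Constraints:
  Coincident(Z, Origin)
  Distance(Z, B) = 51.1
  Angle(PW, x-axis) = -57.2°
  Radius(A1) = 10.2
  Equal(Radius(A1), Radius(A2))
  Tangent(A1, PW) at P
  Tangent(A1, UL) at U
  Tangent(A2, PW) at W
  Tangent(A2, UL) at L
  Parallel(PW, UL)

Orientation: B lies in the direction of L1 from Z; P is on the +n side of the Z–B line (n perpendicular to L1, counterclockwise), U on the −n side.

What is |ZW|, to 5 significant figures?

52.108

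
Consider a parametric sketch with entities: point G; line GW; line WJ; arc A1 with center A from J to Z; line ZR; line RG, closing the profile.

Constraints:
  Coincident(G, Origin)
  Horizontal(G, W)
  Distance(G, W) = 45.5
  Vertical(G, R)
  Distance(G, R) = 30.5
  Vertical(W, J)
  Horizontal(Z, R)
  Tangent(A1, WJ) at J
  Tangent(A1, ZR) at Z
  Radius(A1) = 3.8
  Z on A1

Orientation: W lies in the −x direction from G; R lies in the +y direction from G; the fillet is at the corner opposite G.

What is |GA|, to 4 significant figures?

49.52

G and R share the same x with |GR| = 30.5 and R on the +y side, so R = (0.000, 30.50). The virtual corner opposite G is at (-45.50, 30.50). Since A1 is tangent to WJ there, AJ ⟂ WJ and tangency of A1 to ZR means the radius AZ is perpendicular to ZR, with radius 3.8, so the center A sits 3.8 in from both sides at A = (-41.70, 26.70). Then |GA| = |A − G| = 49.52.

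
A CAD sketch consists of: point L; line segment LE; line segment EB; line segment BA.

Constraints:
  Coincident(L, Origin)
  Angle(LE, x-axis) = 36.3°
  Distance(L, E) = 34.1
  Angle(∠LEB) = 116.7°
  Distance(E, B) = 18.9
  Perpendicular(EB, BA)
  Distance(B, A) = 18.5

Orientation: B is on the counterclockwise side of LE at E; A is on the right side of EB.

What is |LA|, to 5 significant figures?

59.738

L is at the origin; LE runs at 36.3° with length 34.1, so E = 34.1·(cos 36.3°, sin 36.3°) = (27.482, 20.188). ∠LEB = 116.7°, so EB runs at 36.3° + (180° − 116.7°) = 99.600° from the x-axis; with |EB| = 18.9, B = E + 18.9·(cos 99.600°, sin 99.600°) = (24.330, 38.823). EB ⟂ BA; with |BA| = 18.5 on the right of EB, A = B + 18.5·(0.98600, 0.16677) = (42.571, 41.908). Then |LA| = |A − L| = 59.738.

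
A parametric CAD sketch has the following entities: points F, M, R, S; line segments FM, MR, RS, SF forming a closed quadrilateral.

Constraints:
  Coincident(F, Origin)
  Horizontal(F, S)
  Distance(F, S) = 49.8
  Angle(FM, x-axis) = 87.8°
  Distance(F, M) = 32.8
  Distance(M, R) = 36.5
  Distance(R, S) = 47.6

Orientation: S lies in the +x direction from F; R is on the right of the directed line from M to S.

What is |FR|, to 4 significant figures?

4.387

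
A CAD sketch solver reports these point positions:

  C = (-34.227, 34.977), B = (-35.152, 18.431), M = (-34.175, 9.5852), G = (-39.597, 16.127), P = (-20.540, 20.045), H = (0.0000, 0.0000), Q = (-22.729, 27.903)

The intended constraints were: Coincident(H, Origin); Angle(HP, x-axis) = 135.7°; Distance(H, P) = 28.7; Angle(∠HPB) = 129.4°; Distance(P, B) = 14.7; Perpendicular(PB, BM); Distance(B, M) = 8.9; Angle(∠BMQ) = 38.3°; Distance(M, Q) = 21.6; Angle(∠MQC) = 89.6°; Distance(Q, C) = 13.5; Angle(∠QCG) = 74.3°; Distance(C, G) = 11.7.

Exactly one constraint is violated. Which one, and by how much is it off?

Distance(C, G) = 11.7 — off by 7.90.

H = (0.00, 0.00) ✓; HP at 135.7° ✓; |HP| = 28.70 ✓; ∠HPB = 129.4° ✓; |PB| = 14.70 ✓; ∠(PB, BM) = 90.00° ✓; |BM| = 8.900 ✓; ∠BMQ = 38.30° ✓; |MQ| = 21.60 ✓; ∠MQC = 89.60° ✓; |QC| = 13.50 ✓; ∠QCG = 74.30° ✓; |CG| = 19.60 ✗.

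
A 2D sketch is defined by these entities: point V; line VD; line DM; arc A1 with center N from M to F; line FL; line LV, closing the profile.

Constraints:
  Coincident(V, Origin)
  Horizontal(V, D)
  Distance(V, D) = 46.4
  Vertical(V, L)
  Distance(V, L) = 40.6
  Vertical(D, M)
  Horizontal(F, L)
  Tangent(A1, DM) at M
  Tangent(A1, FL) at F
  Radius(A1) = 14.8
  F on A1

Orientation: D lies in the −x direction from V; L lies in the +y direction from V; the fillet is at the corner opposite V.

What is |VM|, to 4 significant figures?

53.09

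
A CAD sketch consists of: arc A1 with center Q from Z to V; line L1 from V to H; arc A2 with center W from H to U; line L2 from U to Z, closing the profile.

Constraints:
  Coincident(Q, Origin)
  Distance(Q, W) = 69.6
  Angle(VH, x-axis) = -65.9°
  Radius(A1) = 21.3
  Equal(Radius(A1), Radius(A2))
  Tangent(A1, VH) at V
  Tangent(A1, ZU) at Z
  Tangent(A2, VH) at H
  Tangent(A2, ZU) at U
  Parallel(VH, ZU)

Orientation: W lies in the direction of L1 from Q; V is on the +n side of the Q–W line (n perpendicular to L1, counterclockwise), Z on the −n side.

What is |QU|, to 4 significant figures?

72.79

The slot axis is L1's direction at -65.9°, so u = (cos -65.9°, sin -65.9°) = (0.4083, -0.9128) and n = (−sin -65.9°, cos -65.9°) = (0.9128, 0.4083). Q is at the origin and W lies 69.6 along u from Q, so W = 69.6·u = (28.42, -63.53). Tangency of A1 to both parallel lines with radius 21.3 puts V and Z at Q ± 21.3·n: V = (19.44, 8.697), Z = (-19.44, -8.697). Equal radii place H and U the same way about W: H = W + 21.3·n = (47.86, -54.84), U = W − 21.3·n = (8.976, -72.23). Then |QU| = |U − Q| = 72.79.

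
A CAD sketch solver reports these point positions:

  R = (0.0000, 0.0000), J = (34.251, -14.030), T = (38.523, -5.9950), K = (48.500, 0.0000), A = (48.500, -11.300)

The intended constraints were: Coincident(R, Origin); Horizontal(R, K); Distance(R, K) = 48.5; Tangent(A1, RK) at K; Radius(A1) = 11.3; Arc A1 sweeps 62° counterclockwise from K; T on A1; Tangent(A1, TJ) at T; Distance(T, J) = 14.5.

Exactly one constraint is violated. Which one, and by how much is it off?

Distance(T, J) = 14.5 — off by 5.40.

R = (0.00, 0.00) ✓; R.y = 0.00, K.y = 0.00 ✓; |RK| = 48.50 ✓; ∠(AK, KR) = 90.00° ✓; |AK| = 11.30 ✓; bearing(A→T) − bearing(A→K) = 62.00° ✓; |AT| = 11.30 ✓; ∠(AT, TJ) = 90.00° ✓; |TJ| = 9.100 ✗.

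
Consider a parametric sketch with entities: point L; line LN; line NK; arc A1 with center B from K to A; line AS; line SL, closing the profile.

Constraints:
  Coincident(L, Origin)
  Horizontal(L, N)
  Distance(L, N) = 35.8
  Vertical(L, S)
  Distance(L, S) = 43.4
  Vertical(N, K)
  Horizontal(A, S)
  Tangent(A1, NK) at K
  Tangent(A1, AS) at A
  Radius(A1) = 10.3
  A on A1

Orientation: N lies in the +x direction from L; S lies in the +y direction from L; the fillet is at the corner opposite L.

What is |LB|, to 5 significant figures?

41.783

L and S share the same x with |LS| = 43.4 and S on the +y side, so S = (0.0000, 43.400). The virtual corner opposite L is at (35.800, 43.400). Since A1 is tangent to NK there, BK ⟂ NK and tangency of A1 to AS means the radius BA is perpendicular to AS, with radius 10.3, so the center B sits 10.3 in from both sides at B = (25.500, 33.100). Then |LB| = |B − L| = 41.783.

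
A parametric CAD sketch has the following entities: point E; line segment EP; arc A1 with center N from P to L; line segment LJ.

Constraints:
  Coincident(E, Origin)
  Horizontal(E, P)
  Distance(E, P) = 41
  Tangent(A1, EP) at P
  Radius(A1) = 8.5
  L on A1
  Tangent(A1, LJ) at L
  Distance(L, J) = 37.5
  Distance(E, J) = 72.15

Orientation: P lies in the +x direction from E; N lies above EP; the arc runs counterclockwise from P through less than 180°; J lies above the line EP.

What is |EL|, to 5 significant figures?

49.704

Checks: |NL| = 8.500 ✓; ∠(NL, LJ) = 90.00° ✓; |LJ| = 37.50 ✓; |EJ| = 72.15 ✓.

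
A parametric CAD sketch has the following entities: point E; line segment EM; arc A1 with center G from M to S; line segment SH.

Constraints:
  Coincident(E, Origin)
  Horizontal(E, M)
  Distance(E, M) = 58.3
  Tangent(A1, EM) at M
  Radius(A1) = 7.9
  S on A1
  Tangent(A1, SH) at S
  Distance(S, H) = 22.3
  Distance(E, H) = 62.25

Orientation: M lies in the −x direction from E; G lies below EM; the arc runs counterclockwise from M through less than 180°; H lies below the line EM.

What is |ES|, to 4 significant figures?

66.20

Checks: E.y = 0.00, M.y = 0.00 ✓; |GS| = 7.900 ✓; ∠(GS, SH) = 90.00° ✓; |SH| = 22.30 ✓; |EH| = 62.25 ✓.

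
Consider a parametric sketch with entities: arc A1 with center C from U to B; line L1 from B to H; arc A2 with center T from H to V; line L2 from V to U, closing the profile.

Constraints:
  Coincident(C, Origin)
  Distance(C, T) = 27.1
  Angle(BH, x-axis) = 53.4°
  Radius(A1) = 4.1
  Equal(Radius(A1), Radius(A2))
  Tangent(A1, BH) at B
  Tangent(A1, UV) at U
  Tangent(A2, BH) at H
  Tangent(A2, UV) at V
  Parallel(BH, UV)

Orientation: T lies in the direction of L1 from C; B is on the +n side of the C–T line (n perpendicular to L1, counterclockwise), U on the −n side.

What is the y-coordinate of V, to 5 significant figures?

19.312

The slot axis is L1's direction at 53.4°, so u = (cos 53.4°, sin 53.4°) = (0.59622, 0.80282) and n = (−sin 53.4°, cos 53.4°) = (-0.80282, 0.59622). C is at the origin and T lies 27.1 along u from C, so T = 27.1·u = (16.158, 21.756). Tangency of A1 to both parallel lines with radius 4.1 puts B and U at C ± 4.1·n: B = (-3.2916, 2.4445), U = (3.2916, -2.4445). Equal radii place H and V the same way about T: H = T + 4.1·n = (12.866, 24.201), V = T − 4.1·n = (19.449, 19.312). So V.y = 19.312.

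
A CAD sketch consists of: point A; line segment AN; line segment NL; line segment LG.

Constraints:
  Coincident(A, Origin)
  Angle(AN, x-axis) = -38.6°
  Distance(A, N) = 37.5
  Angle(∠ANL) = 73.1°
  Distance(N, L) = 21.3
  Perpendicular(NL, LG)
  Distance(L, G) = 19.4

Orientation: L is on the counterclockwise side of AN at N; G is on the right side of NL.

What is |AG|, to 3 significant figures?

56.3

∠ANL = 73.1°, so NL runs at -38.6° + (180° − 73.1°) = 68.3° from the x-axis; with |NL| = 21.3, L = N + 21.3·(cos 68.3°, sin 68.3°) = (37.2, -3.60). NL is perpendicular to LG; with |LG| = 19.4 on the right of NL, G = L + 19.4·(0.929, -0.370) = (55.2, -10.8). Then |AG| = |G − A| = 56.3.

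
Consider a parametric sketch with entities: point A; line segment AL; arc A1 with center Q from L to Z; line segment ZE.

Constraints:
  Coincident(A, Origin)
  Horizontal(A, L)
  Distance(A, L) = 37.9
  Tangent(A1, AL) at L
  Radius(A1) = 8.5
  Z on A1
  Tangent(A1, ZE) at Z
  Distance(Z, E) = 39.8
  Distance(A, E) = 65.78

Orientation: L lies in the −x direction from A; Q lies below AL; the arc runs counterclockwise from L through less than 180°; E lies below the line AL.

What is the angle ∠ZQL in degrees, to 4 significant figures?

93.13°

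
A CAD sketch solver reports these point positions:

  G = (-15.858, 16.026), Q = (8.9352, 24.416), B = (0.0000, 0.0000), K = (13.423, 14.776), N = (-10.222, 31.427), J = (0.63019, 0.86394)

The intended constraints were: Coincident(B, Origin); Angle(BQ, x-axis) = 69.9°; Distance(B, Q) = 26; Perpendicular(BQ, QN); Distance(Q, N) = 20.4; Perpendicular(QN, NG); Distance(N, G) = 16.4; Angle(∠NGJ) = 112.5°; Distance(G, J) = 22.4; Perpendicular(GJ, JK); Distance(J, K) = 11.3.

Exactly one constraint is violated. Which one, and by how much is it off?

Distance(J, K) = 11.3 — off by 7.60.

B = (0.00, 0.00) ✓; BQ at 69.90° ✓; |BQ| = 26.00 ✓; ∠(BQ, QN) = 90.00° ✓; |QN| = 20.40 ✓; ∠(QN, NG) = 90.00° ✓; |NG| = 16.40 ✓; ∠NGJ = 112.5° ✓; |GJ| = 22.40 ✓; ∠(GJ, JK) = 90.00° ✓; |JK| = 18.90 ✗.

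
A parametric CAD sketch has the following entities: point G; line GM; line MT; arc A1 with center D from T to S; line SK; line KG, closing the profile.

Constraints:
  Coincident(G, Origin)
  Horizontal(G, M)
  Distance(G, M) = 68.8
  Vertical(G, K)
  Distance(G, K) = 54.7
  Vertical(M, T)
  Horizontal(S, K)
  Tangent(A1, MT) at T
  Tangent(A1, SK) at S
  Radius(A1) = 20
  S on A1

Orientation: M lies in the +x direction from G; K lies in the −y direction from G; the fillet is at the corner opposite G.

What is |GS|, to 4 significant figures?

73.30

G is at the origin; G and M share the same y with |GM| = 68.8 and M on the +x side, so M = (68.80, 0.000). G and K share the same x with |GK| = 54.7 and K on the −y side, so K = (0.000, -54.70). The virtual corner opposite G is at (68.80, -54.70). Since A1 is tangent to MT there, DT ⟂ MT and A1 meets SK tangentially, so DS is at right angles to SK, with radius 20.0, so the center D sits 20.0 in from both sides at D = (48.80, -34.70). That places the tangent points at T = (68.80, -34.70) on MT and S = (48.80, -54.70) on SK. Then |GS| = |S − G| = 73.30.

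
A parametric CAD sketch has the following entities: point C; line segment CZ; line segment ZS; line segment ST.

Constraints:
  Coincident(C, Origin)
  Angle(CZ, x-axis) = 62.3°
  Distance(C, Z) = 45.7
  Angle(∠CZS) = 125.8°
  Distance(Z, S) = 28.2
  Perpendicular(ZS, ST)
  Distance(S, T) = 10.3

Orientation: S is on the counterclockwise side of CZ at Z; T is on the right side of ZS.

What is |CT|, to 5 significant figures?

72.533

C is at the origin; CZ runs at 62.3° with length 45.7, so Z = 45.7·(cos 62.3°, sin 62.3°) = (21.243, 40.462). ∠CZS = 125.8°, so ZS runs at 62.3° + (180° − 125.8°) = 116.50° from the x-axis; with |ZS| = 28.2, S = Z + 28.2·(cos 116.50°, sin 116.50°) = (8.6605, 65.700). ZS ⟂ ST; with |ST| = 10.3 on the right of ZS, T = S + 10.3·(0.89493, 0.44620) = (17.878, 70.295). Then |CT| = |T − C| = 72.533.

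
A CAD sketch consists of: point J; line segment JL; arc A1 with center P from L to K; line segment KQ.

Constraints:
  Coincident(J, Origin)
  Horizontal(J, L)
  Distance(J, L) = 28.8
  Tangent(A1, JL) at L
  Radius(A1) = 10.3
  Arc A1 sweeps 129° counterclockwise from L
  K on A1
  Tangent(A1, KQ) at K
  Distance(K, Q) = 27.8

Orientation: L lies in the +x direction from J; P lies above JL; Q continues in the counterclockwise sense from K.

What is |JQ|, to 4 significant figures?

42.97

On A1, L sits at bearing -90° from P; a 129° counterclockwise sweep puts K at bearing 39°, so K = P + 10.3·(cos 39°, sin 39°) = (36.80, 16.78). Since A1 is tangent to KQ there, PK ⟂ KQ, so KQ runs along (−sin 39°, cos 39°); with |KQ| = 27.8, Q = (19.31, 38.39). Then |JQ| = |Q − J| = 42.97.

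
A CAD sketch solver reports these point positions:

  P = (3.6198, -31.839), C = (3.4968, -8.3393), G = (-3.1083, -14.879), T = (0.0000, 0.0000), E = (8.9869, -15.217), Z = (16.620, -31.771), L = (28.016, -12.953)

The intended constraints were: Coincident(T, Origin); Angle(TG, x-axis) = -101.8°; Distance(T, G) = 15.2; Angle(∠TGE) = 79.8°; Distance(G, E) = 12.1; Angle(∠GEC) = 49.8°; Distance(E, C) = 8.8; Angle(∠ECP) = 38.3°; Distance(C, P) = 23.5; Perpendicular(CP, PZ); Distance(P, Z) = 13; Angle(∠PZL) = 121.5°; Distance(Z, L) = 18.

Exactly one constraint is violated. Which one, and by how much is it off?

Distance(Z, L) = 18 — off by 4.00.

T = (0.00, 0.00) ✓; TG at -101.8° ✓; |TG| = 15.20 ✓; ∠TGE = 79.80° ✓; |GE| = 12.10 ✓; ∠GEC = 49.80° ✓; |EC| = 8.800 ✓; ∠ECP = 38.30° ✓; |CP| = 23.50 ✓; ∠(CP, PZ) = 90.00° ✓; |PZ| = 13.00 ✓; ∠PZL = 121.5° ✓; |ZL| = 22.00 ✗.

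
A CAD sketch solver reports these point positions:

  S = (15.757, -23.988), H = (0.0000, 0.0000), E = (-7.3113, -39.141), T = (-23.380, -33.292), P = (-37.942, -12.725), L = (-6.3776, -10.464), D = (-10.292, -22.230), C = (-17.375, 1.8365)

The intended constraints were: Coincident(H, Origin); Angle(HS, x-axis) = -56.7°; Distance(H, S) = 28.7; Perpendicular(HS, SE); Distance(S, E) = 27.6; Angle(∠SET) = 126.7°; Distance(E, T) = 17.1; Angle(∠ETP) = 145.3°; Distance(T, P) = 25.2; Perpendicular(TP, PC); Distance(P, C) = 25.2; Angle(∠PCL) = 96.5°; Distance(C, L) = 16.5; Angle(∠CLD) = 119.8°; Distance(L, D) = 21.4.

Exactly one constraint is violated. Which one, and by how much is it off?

Distance(L, D) = 21.4 — off by 9.00.

H = (0.00, 0.00) ✓; HS at -56.70° ✓; |HS| = 28.70 ✓; ∠(HS, SE) = 90.00° ✓; |SE| = 27.60 ✓; ∠SET = 126.7° ✓; |ET| = 17.10 ✓; ∠ETP = 145.3° ✓; |TP| = 25.20 ✓; ∠(TP, PC) = 90.00° ✓; |PC| = 25.20 ✓; ∠PCL = 96.50° ✓; |CL| = 16.50 ✓; ∠CLD = 119.8° ✓; |LD| = 12.40 ✗.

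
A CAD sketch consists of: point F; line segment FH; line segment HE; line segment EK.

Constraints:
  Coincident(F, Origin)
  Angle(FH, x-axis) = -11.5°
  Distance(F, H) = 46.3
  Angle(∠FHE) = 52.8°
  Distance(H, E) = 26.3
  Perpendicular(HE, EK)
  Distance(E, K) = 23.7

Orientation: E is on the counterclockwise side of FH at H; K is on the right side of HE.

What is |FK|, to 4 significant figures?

60.60

F is at the origin; FH runs at -11.5° with length 46.3, so H = 46.3·(cos -11.5°, sin -11.5°) = (45.37, -9.231). ∠FHE = 52.8°, so HE runs at -11.5° + (180° − 52.8°) = 115.7° from the x-axis; with |HE| = 26.3, E = H + 26.3·(cos 115.7°, sin 115.7°) = (33.97, 14.47). HE is perpendicular to EK; with |EK| = 23.7 on the right of HE, K = E + 23.7·(0.9011, 0.4337) = (55.32, 24.75). Then |FK| = |K − F| = 60.60.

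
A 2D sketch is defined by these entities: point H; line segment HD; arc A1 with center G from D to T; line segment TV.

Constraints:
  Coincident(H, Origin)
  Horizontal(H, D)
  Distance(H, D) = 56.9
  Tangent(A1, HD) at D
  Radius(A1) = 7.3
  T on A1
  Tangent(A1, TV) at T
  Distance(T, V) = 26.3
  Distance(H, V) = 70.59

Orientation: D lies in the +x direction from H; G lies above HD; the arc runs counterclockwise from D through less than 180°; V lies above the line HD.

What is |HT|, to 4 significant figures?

64.66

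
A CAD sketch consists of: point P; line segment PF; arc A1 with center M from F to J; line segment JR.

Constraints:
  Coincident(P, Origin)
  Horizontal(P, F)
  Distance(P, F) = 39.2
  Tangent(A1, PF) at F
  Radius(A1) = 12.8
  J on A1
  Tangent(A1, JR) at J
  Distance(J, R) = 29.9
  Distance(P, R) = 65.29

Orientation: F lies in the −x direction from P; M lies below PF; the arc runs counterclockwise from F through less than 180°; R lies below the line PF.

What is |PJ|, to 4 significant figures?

53.86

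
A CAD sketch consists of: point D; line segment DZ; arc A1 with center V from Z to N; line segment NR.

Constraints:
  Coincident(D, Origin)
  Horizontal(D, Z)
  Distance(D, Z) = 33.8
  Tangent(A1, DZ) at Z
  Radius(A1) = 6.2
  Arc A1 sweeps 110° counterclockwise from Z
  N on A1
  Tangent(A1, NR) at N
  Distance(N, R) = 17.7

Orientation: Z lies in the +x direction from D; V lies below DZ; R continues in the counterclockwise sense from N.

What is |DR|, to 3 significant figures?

42.2

D is at the origin; D and Z share the same y with |DZ| = 33.8 and Z on the +x side, so Z = (33.8, 0.00). The tangent condition forces VZ to be normal to DZ, so V = Z + (0, -6.2) = (33.8, -6.20). On A1, Z sits at bearing 90° from V; a 110° counterclockwise sweep puts N at bearing 200°, so N = V + 6.2·(cos 200°, sin 200°) = (28.0, -8.32). A1 meets NR tangentially, so VN is at right angles to NR, so NR runs along (−sin 200°, cos 200°); with |NR| = 17.7, R = (34.0, -25.0). Then |DR| = |R − D| = 42.2.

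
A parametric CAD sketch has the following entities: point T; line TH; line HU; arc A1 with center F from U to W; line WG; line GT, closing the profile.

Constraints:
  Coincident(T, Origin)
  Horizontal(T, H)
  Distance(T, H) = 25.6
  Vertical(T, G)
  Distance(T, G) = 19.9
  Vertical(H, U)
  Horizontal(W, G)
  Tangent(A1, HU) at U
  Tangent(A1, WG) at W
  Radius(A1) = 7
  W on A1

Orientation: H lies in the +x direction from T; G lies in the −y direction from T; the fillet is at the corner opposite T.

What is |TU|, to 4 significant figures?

28.67

T is at the origin; T and H share the same y with |TH| = 25.6 and H on the +x side, so H = (25.60, 0.000). T and G share the same x with |TG| = 19.9 and G on the −y side, so G = (0.000, -19.90). The virtual corner opposite T is at (25.60, -19.90). Tangency of A1 to HU means the radius FU is perpendicular to HU and tangency of A1 to WG means the radius FW is perpendicular to WG, with radius 7.0, so the center F sits 7.0 in from both sides at F = (18.60, -12.90). That places the tangent points at U = (25.60, -12.90) on HU and W = (18.60, -19.90) on WG. Then |TU| = |U − T| = 28.67.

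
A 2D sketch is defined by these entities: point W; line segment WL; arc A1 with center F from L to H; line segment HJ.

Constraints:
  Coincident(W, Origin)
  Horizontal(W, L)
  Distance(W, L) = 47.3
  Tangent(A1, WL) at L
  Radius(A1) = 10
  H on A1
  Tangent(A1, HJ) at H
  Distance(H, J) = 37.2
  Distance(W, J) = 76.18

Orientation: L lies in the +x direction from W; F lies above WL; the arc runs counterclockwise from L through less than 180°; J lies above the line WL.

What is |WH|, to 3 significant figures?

58.0

W is at the origin; W and L share the same y with |WL| = 47.3 and L on the +x side, so L = (47.3, 0.00). Since A1 is tangent to WL there, FL ⟂ WL, so F = L + (0, 10) = (47.3, 10.0). Since FH ⟂ HJ (tangency), |FJ| = √(10.0² + 37.2²) = 38.5 regardless of where H sits on A1. So J lies on both circle(W, 76.18) and circle(F, 38.5); the above-WL intersection is J = (60.6, 46.1). H is the foot of the tangent from J: H = (57.3, 9.10).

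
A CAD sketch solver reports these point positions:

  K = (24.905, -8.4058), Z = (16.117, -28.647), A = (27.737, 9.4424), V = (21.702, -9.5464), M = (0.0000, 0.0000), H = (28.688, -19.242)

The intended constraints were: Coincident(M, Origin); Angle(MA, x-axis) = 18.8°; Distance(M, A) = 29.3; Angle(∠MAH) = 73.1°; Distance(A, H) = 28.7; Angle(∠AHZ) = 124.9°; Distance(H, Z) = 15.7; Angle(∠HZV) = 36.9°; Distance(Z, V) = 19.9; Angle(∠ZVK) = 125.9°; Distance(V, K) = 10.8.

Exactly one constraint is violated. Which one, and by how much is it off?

Distance(V, K) = 10.8 — off by 7.40.

M = (0.00, 0.00) ✓; MA at 18.80° ✓; |MA| = 29.30 ✓; ∠MAH = 73.10° ✓; |AH| = 28.70 ✓; ∠AHZ = 124.9° ✓; |HZ| = 15.70 ✓; ∠HZV = 36.90° ✓; |ZV| = 19.90 ✓; ∠ZVK = 125.9° ✓; |VK| = 3.400 ✗.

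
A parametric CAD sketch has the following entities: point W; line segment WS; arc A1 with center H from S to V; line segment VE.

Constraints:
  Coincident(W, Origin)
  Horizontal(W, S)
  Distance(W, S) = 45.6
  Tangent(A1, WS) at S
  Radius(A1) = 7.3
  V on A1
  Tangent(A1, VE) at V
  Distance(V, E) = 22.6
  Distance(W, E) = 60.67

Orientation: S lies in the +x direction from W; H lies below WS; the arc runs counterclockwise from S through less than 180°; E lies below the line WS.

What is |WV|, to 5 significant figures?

41.298

Checks: |HV| = 7.300 ✓; ∠(HV, VE) = 90.00° ✓; |VE| = 22.60 ✓; |WE| = 60.67 ✓.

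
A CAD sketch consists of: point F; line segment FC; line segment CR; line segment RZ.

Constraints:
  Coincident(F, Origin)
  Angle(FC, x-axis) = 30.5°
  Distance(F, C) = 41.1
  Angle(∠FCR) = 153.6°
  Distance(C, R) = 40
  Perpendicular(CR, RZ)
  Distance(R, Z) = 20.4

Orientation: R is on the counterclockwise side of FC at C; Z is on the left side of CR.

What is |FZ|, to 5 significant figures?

76.843

F is at the origin; FC runs at 30.5° with length 41.1, so C = 41.1·(cos 30.5°, sin 30.5°) = (35.413, 20.860). ∠FCR = 153.6°, so CR runs at 30.5° + (180° − 153.6°) = 56.900° from the x-axis; with |CR| = 40.0, R = C + 40.0·(cos 56.900°, sin 56.900°) = (57.257, 54.369). CR ⟂ RZ; with |RZ| = 20.4 on the left of CR, Z = R + 20.4·(-0.83772, 0.54610) = (40.168, 65.509). Then |FZ| = |Z − F| = 76.843.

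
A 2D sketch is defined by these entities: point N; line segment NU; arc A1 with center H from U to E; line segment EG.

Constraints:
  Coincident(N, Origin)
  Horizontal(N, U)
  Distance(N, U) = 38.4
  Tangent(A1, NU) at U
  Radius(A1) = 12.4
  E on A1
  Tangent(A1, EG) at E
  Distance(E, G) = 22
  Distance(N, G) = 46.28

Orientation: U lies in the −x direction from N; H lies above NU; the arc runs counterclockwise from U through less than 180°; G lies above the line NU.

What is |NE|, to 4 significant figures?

29.70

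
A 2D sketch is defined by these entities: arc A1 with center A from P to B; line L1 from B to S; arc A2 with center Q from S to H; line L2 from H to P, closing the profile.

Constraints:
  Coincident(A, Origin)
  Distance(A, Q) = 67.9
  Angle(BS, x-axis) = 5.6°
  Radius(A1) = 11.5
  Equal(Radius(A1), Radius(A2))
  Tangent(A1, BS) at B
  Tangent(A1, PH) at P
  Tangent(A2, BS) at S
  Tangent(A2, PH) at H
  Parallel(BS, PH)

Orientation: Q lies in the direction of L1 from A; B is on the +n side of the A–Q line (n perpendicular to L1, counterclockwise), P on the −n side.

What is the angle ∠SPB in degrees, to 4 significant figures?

71.29°

The slot axis is L1's direction at 5.6°, so u = (cos 5.6°, sin 5.6°) = (0.9952, 0.09758) and n = (−sin 5.6°, cos 5.6°) = (-0.09758, 0.9952). A is at the origin and Q lies 67.9 along u from A, so Q = 67.9·u = (67.58, 6.626). Tangency of A1 to both parallel lines with radius 11.5 puts B and P at A ± 11.5·n: B = (-1.122, 11.45), P = (1.122, -11.45). Equal radii place S and H the same way about Q: S = Q + 11.5·n = (66.45, 18.07), H = Q − 11.5·n = (68.70, -4.819). Then cos ∠SPB = PS·PB / (|PS||PB|), giving 71.29°.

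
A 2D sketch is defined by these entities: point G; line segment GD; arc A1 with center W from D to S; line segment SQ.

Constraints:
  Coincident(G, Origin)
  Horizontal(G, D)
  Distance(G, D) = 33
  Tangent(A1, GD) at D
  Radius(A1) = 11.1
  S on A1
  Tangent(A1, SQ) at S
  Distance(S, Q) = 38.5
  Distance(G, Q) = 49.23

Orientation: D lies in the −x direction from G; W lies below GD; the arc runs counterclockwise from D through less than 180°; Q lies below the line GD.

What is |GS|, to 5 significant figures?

45.171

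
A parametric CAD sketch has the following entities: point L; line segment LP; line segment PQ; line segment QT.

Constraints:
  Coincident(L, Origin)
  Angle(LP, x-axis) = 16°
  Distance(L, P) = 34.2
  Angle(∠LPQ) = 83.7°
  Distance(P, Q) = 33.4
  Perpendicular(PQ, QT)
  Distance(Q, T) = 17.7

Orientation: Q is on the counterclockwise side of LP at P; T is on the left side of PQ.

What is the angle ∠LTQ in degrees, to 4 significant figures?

118.8°

∠LPQ = 83.7°, so PQ runs at 16.0° + (180° − 83.7°) = 112.3° from the x-axis; with |PQ| = 33.4, Q = P + 33.4·(cos 112.3°, sin 112.3°) = (20.20, 40.33). PQ is perpendicular to QT; with |QT| = 17.7 on the left of PQ, T = Q + 17.7·(-0.9252, -0.3795) = (3.825, 33.61). Then cos ∠LTQ = TL·TQ / (|TL||TQ|), giving 118.8°.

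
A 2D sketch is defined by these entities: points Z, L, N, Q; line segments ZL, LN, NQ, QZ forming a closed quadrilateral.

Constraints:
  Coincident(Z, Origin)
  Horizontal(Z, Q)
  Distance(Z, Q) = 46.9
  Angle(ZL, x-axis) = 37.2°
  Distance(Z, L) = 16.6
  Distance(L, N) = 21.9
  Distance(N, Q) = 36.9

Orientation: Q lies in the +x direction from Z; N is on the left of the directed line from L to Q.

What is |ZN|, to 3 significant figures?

37.7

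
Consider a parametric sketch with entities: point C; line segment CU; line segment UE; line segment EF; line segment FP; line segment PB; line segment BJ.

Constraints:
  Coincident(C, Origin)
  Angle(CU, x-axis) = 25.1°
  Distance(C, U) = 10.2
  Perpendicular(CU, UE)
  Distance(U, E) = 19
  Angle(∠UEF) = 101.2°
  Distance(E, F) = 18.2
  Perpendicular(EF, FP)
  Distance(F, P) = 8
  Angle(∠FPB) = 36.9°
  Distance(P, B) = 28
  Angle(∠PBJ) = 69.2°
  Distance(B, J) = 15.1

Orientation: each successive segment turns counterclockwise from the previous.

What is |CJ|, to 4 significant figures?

40.35

C is at the origin; CU runs at 25.1° with length 10.2, so U = (9.237, 4.327). CU ⟂ UE, so UE runs at 115.1°; with |UE| = 19.0, E = (1.177, 21.53). ∠UEF = 101.2° gives EF at -166.1° from the x-axis; with |EF| = 18.2, F = (-16.49, 17.16). EF ⟂ FP, so FP runs at -76.10°; with |FP| = 8.0, P = (-14.57, 9.395). ∠FPB = 36.9° gives PB at 67.00° from the x-axis; with |PB| = 28.0, B = (-3.628, 35.17). ∠PBJ = 69.2° gives BJ at 177.8° from the x-axis; with |BJ| = 15.1, J = (-18.72, 35.75). Then |CJ| = |J − C| = 40.35.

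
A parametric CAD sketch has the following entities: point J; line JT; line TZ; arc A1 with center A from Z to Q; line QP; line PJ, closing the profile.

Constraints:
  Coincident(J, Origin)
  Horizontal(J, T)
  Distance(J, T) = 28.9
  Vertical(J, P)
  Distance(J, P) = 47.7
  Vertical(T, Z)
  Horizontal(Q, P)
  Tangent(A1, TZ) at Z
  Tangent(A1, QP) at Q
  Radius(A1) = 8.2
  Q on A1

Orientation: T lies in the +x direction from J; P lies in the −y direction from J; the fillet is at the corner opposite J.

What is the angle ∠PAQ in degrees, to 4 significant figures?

68.39°

J is at the origin; JT is horizontal with |JT| = 28.9 and T on the +x side, so T = (28.90, 0.000). J and P share the same x with |JP| = 47.7 and P on the −y side, so P = (0.000, -47.70). The virtual corner opposite J is at (28.90, -47.70). A1 meets TZ tangentially, so AZ is at right angles to TZ and since A1 is tangent to QP there, AQ ⟂ QP, with radius 8.2, so the center A sits 8.2 in from both sides at A = (20.70, -39.50). That places the tangent points at Z = (28.90, -39.50) on TZ and Q = (20.70, -47.70) on QP. Then cos ∠PAQ = AP·AQ / (|AP||AQ|), giving 68.39°.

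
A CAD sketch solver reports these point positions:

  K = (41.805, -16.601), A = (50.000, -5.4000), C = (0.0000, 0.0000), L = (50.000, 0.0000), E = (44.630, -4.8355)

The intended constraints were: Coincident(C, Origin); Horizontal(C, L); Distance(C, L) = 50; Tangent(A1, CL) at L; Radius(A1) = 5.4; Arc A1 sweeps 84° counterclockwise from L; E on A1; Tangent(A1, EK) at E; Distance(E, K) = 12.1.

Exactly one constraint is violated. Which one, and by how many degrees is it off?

Tangent(A1, EK) at E — off by 7.50°.

C = (0.00, 0.00) ✓; C.y = 0.00, L.y = 0.00 ✓; |CL| = 50.00 ✓; ∠(AL, LC) = 90.00° ✓; |AL| = 5.400 ✓; bearing(A→E) − bearing(A→L) = 84.00° ✓; |AE| = 5.400 ✓; ∠(AE, EK) = 97.50° ✗; |EK| = 12.10 ✓.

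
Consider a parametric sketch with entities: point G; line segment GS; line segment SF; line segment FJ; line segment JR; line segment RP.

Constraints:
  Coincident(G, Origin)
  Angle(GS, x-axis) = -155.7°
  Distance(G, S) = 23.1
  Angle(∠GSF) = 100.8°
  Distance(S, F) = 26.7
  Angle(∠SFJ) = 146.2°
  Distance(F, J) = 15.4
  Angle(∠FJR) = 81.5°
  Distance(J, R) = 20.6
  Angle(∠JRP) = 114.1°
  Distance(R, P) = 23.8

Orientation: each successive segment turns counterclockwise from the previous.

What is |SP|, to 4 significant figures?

16.65

∠FJR = 81.5° gives JR at 55.80° from the x-axis; with |JR| = 20.6, R = (8.076, -28.87). ∠JRP = 114.1° gives RP at 121.7° from the x-axis; with |RP| = 23.8, P = (-4.430, -8.625). Then |SP| = |P − S| = 16.65.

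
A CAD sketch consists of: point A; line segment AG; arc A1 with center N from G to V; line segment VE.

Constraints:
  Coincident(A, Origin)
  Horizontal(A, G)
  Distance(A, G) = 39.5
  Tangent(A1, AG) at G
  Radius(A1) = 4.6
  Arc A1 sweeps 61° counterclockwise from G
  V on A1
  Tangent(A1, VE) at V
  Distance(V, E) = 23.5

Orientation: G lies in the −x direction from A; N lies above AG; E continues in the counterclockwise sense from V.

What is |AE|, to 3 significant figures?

33.2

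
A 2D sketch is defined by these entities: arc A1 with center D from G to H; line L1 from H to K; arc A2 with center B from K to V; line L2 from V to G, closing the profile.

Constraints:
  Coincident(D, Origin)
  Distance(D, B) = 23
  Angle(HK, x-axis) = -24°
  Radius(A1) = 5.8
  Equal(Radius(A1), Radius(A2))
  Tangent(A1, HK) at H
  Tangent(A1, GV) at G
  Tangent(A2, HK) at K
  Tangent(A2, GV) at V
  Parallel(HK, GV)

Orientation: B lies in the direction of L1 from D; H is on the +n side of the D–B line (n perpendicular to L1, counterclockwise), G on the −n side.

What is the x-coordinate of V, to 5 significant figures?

18.652

Tangency of A1 to both parallel lines with radius 5.8 puts H and G at D ± 5.8·n: H = (2.3591, 5.2986), G = (-2.3591, -5.2986). Equal radii place K and V the same way about B: K = B + 5.8·n = (23.371, -4.0564), V = B − 5.8·n = (18.652, -14.654). So V.x = 18.652.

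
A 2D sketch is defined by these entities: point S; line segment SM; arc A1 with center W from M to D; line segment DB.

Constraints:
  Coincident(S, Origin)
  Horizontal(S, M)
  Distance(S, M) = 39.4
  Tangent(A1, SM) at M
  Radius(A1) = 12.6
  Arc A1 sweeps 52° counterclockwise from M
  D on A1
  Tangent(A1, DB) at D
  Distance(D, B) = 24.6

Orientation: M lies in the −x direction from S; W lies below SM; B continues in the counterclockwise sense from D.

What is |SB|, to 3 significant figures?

68.9

S is at the origin; SM is horizontal with |SM| = 39.4 and M on the −x side, so M = (-39.4, 0.00). Tangency of A1 to SM means the radius WM is perpendicular to SM, so W = M + (0, -12.6) = (-39.4, -12.6). On A1, M sits at bearing 90° from W; a 52° counterclockwise sweep puts D at bearing 142°, so D = W + 12.6·(cos 142°, sin 142°) = (-49.3, -4.84). The tangent condition forces WD to be normal to DB, so DB runs along (−sin 142°, cos 142°); with |DB| = 24.6, B = (-64.5, -24.2). Then |SB| = |B − S| = 68.9.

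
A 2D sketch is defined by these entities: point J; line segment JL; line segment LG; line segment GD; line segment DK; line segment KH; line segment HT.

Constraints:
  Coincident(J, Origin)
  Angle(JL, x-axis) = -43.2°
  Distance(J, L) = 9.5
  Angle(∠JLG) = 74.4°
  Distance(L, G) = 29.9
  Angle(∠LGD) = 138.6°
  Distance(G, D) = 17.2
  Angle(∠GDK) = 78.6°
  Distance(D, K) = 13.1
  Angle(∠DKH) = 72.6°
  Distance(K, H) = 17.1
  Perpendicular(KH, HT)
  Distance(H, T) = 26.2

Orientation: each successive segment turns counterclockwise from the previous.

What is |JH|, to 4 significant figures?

24.74

J is at the origin; JL runs at -43.2° with length 9.5, so L = (6.925, -6.503). ∠JLG = 74.4° gives LG at 62.40° from the x-axis; with |LG| = 29.9, G = (20.78, 19.99). ∠LGD = 138.6° gives GD at 103.8° from the x-axis; with |GD| = 17.2, D = (16.67, 36.70). ∠GDK = 78.6° gives DK at -154.8° from the x-axis; with |DK| = 13.1, K = (4.822, 31.12). ∠DKH = 72.6° gives KH at -47.40° from the x-axis; with |KH| = 17.1, H = (16.40, 18.53). Then |JH| = |H − J| = 24.74.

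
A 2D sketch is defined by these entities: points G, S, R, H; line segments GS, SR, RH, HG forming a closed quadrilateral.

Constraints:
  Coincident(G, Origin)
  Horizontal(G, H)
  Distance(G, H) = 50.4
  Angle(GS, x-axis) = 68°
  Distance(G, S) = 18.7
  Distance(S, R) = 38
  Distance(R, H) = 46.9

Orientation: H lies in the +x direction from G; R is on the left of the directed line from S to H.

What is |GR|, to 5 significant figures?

55.652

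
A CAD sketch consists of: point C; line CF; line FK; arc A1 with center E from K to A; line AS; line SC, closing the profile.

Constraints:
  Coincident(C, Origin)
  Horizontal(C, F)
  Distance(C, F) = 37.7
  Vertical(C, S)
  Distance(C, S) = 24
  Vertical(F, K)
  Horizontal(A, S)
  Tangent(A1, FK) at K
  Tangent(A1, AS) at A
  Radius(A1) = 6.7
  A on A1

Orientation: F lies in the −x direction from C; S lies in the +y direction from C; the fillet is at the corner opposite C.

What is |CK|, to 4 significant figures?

41.48

C is at the origin; CF is horizontal with |CF| = 37.7 and F on the −x side, so F = (-37.70, 0.000). C and S share the same x with |CS| = 24.0 and S on the +y side, so S = (0.000, 24.00). The virtual corner opposite C is at (-37.70, 24.00). Since A1 is tangent to FK there, EK ⟂ FK and tangency of A1 to AS means the radius EA is perpendicular to AS, with radius 6.7, so the center E sits 6.7 in from both sides at E = (-31.00, 17.30). That places the tangent points at K = (-37.70, 17.30) on FK and A = (-31.00, 24.00) on AS. Then |CK| = |K − C| = 41.48.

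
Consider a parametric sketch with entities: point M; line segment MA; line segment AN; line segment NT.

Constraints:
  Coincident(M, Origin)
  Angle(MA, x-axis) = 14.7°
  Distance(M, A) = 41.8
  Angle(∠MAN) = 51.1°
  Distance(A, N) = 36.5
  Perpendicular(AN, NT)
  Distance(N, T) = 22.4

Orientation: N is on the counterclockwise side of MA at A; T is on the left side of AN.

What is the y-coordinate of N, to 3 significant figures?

32.3

M is at the origin; MA runs at 14.7° with length 41.8, so A = 41.8·(cos 14.7°, sin 14.7°) = (40.4, 10.6). ∠MAN = 51.1°, so AN runs at 14.7° + (180° − 51.1°) = 144° from the x-axis; with |AN| = 36.5, N = A + 36.5·(cos 144°, sin 144°) = (11.1, 32.3). So N.y = 32.3.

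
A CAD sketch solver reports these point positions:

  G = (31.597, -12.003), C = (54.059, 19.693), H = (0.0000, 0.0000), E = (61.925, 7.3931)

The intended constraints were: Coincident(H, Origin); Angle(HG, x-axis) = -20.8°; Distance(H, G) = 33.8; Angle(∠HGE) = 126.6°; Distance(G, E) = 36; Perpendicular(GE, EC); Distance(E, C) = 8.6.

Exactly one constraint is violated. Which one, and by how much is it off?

Distance(E, C) = 8.6 — off by 6.00.

H = (0.00, 0.00) ✓; HG at -20.80° ✓; |HG| = 33.80 ✓; ∠HGE = 126.6° ✓; |GE| = 36.00 ✓; ∠(GE, EC) = 90.00° ✓; |EC| = 14.60 ✗.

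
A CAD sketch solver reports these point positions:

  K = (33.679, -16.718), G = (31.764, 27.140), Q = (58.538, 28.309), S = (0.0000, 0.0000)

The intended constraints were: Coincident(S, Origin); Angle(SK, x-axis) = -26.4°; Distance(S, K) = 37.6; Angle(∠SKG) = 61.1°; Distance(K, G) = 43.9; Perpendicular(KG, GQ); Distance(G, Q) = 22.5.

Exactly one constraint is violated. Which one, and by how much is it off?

Distance(G, Q) = 22.5 — off by 4.30.

S = (0.00, 0.00) ✓; SK at -26.40° ✓; |SK| = 37.60 ✓; ∠SKG = 61.10° ✓; |KG| = 43.90 ✓; ∠(KG, GQ) = 90.00° ✓; |GQ| = 26.80 ✗.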